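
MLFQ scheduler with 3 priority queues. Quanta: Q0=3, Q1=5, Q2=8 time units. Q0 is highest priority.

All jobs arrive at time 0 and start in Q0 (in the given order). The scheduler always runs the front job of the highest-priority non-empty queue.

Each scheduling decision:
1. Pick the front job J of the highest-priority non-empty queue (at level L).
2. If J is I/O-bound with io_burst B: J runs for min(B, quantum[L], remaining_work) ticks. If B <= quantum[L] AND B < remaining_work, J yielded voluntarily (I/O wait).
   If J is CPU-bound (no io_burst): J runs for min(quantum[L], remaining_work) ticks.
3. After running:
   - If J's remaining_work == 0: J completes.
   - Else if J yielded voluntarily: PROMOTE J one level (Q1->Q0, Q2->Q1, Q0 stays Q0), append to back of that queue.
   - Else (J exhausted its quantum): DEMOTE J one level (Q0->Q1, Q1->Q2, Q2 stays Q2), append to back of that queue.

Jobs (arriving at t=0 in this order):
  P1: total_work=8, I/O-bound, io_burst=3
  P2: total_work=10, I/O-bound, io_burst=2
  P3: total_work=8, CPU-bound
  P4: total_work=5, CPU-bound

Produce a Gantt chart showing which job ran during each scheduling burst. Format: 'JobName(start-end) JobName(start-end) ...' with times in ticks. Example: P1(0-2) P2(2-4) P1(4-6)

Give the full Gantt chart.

t=0-3: P1@Q0 runs 3, rem=5, I/O yield, promote→Q0. Q0=[P2,P3,P4,P1] Q1=[] Q2=[]
t=3-5: P2@Q0 runs 2, rem=8, I/O yield, promote→Q0. Q0=[P3,P4,P1,P2] Q1=[] Q2=[]
t=5-8: P3@Q0 runs 3, rem=5, quantum used, demote→Q1. Q0=[P4,P1,P2] Q1=[P3] Q2=[]
t=8-11: P4@Q0 runs 3, rem=2, quantum used, demote→Q1. Q0=[P1,P2] Q1=[P3,P4] Q2=[]
t=11-14: P1@Q0 runs 3, rem=2, I/O yield, promote→Q0. Q0=[P2,P1] Q1=[P3,P4] Q2=[]
t=14-16: P2@Q0 runs 2, rem=6, I/O yield, promote→Q0. Q0=[P1,P2] Q1=[P3,P4] Q2=[]
t=16-18: P1@Q0 runs 2, rem=0, completes. Q0=[P2] Q1=[P3,P4] Q2=[]
t=18-20: P2@Q0 runs 2, rem=4, I/O yield, promote→Q0. Q0=[P2] Q1=[P3,P4] Q2=[]
t=20-22: P2@Q0 runs 2, rem=2, I/O yield, promote→Q0. Q0=[P2] Q1=[P3,P4] Q2=[]
t=22-24: P2@Q0 runs 2, rem=0, completes. Q0=[] Q1=[P3,P4] Q2=[]
t=24-29: P3@Q1 runs 5, rem=0, completes. Q0=[] Q1=[P4] Q2=[]
t=29-31: P4@Q1 runs 2, rem=0, completes. Q0=[] Q1=[] Q2=[]

Answer: P1(0-3) P2(3-5) P3(5-8) P4(8-11) P1(11-14) P2(14-16) P1(16-18) P2(18-20) P2(20-22) P2(22-24) P3(24-29) P4(29-31)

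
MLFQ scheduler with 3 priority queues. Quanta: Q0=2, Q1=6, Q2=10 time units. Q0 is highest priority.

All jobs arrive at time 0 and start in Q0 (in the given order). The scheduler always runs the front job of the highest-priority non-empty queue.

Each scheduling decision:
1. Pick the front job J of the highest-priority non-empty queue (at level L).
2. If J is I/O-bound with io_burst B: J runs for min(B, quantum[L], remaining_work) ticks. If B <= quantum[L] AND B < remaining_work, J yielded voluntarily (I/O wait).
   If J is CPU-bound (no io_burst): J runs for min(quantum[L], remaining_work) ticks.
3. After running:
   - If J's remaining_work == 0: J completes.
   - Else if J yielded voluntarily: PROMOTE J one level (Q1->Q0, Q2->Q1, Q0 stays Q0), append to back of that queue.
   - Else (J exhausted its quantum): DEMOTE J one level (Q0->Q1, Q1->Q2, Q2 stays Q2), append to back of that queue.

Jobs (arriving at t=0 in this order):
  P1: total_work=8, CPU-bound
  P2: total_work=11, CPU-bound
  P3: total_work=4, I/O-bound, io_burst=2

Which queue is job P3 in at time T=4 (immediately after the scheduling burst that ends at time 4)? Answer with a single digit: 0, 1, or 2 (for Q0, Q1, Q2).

Answer: 0

Derivation:
t=0-2: P1@Q0 runs 2, rem=6, quantum used, demote→Q1. Q0=[P2,P3] Q1=[P1] Q2=[]
t=2-4: P2@Q0 runs 2, rem=9, quantum used, demote→Q1. Q0=[P3] Q1=[P1,P2] Q2=[]
t=4-6: P3@Q0 runs 2, rem=2, I/O yield, promote→Q0. Q0=[P3] Q1=[P1,P2] Q2=[]
t=6-8: P3@Q0 runs 2, rem=0, completes. Q0=[] Q1=[P1,P2] Q2=[]
t=8-14: P1@Q1 runs 6, rem=0, completes. Q0=[] Q1=[P2] Q2=[]
t=14-20: P2@Q1 runs 6, rem=3, quantum used, demote→Q2. Q0=[] Q1=[] Q2=[P2]
t=20-23: P2@Q2 runs 3, rem=0, completes. Q0=[] Q1=[] Q2=[]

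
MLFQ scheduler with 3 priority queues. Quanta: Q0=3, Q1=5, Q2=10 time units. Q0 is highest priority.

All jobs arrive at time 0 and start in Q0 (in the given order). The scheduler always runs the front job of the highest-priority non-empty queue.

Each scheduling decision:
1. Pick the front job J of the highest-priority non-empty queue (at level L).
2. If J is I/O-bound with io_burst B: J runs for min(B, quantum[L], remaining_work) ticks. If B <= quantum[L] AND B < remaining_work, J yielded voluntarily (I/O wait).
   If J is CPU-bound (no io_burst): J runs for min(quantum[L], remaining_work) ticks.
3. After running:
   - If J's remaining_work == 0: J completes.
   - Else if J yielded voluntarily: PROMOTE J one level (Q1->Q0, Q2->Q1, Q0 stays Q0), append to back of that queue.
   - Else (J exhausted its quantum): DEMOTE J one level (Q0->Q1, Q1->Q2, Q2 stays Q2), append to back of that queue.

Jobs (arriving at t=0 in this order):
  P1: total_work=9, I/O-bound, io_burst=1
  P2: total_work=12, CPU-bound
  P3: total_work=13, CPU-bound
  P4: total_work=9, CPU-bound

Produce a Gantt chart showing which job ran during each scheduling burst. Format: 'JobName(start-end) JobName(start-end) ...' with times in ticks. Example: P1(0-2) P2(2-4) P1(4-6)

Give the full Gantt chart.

t=0-1: P1@Q0 runs 1, rem=8, I/O yield, promote→Q0. Q0=[P2,P3,P4,P1] Q1=[] Q2=[]
t=1-4: P2@Q0 runs 3, rem=9, quantum used, demote→Q1. Q0=[P3,P4,P1] Q1=[P2] Q2=[]
t=4-7: P3@Q0 runs 3, rem=10, quantum used, demote→Q1. Q0=[P4,P1] Q1=[P2,P3] Q2=[]
t=7-10: P4@Q0 runs 3, rem=6, quantum used, demote→Q1. Q0=[P1] Q1=[P2,P3,P4] Q2=[]
t=10-11: P1@Q0 runs 1, rem=7, I/O yield, promote→Q0. Q0=[P1] Q1=[P2,P3,P4] Q2=[]
t=11-12: P1@Q0 runs 1, rem=6, I/O yield, promote→Q0. Q0=[P1] Q1=[P2,P3,P4] Q2=[]
t=12-13: P1@Q0 runs 1, rem=5, I/O yield, promote→Q0. Q0=[P1] Q1=[P2,P3,P4] Q2=[]
t=13-14: P1@Q0 runs 1, rem=4, I/O yield, promote→Q0. Q0=[P1] Q1=[P2,P3,P4] Q2=[]
t=14-15: P1@Q0 runs 1, rem=3, I/O yield, promote→Q0. Q0=[P1] Q1=[P2,P3,P4] Q2=[]
t=15-16: P1@Q0 runs 1, rem=2, I/O yield, promote→Q0. Q0=[P1] Q1=[P2,P3,P4] Q2=[]
t=16-17: P1@Q0 runs 1, rem=1, I/O yield, promote→Q0. Q0=[P1] Q1=[P2,P3,P4] Q2=[]
t=17-18: P1@Q0 runs 1, rem=0, completes. Q0=[] Q1=[P2,P3,P4] Q2=[]
t=18-23: P2@Q1 runs 5, rem=4, quantum used, demote→Q2. Q0=[] Q1=[P3,P4] Q2=[P2]
t=23-28: P3@Q1 runs 5, rem=5, quantum used, demote→Q2. Q0=[] Q1=[P4] Q2=[P2,P3]
t=28-33: P4@Q1 runs 5, rem=1, quantum used, demote→Q2. Q0=[] Q1=[] Q2=[P2,P3,P4]
t=33-37: P2@Q2 runs 4, rem=0, completes. Q0=[] Q1=[] Q2=[P3,P4]
t=37-42: P3@Q2 runs 5, rem=0, completes. Q0=[] Q1=[] Q2=[P4]
t=42-43: P4@Q2 runs 1, rem=0, completes. Q0=[] Q1=[] Q2=[]

Answer: P1(0-1) P2(1-4) P3(4-7) P4(7-10) P1(10-11) P1(11-12) P1(12-13) P1(13-14) P1(14-15) P1(15-16) P1(16-17) P1(17-18) P2(18-23) P3(23-28) P4(28-33) P2(33-37) P3(37-42) P4(42-43)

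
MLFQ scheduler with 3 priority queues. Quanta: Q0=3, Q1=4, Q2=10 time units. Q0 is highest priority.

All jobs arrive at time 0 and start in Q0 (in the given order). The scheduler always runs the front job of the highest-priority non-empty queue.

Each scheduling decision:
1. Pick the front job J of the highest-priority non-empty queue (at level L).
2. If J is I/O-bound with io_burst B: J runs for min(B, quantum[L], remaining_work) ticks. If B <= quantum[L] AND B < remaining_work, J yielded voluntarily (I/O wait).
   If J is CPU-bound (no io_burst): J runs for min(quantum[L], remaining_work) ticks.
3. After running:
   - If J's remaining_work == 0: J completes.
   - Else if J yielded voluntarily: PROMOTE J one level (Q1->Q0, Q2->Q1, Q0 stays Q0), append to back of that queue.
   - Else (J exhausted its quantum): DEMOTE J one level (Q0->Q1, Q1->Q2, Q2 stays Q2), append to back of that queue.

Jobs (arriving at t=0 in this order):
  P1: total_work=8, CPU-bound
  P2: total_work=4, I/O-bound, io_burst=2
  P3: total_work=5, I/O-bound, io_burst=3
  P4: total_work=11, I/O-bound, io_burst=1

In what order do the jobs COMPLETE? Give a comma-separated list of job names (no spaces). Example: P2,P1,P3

t=0-3: P1@Q0 runs 3, rem=5, quantum used, demote→Q1. Q0=[P2,P3,P4] Q1=[P1] Q2=[]
t=3-5: P2@Q0 runs 2, rem=2, I/O yield, promote→Q0. Q0=[P3,P4,P2] Q1=[P1] Q2=[]
t=5-8: P3@Q0 runs 3, rem=2, I/O yield, promote→Q0. Q0=[P4,P2,P3] Q1=[P1] Q2=[]
t=8-9: P4@Q0 runs 1, rem=10, I/O yield, promote→Q0. Q0=[P2,P3,P4] Q1=[P1] Q2=[]
t=9-11: P2@Q0 runs 2, rem=0, completes. Q0=[P3,P4] Q1=[P1] Q2=[]
t=11-13: P3@Q0 runs 2, rem=0, completes. Q0=[P4] Q1=[P1] Q2=[]
t=13-14: P4@Q0 runs 1, rem=9, I/O yield, promote→Q0. Q0=[P4] Q1=[P1] Q2=[]
t=14-15: P4@Q0 runs 1, rem=8, I/O yield, promote→Q0. Q0=[P4] Q1=[P1] Q2=[]
t=15-16: P4@Q0 runs 1, rem=7, I/O yield, promote→Q0. Q0=[P4] Q1=[P1] Q2=[]
t=16-17: P4@Q0 runs 1, rem=6, I/O yield, promote→Q0. Q0=[P4] Q1=[P1] Q2=[]
t=17-18: P4@Q0 runs 1, rem=5, I/O yield, promote→Q0. Q0=[P4] Q1=[P1] Q2=[]
t=18-19: P4@Q0 runs 1, rem=4, I/O yield, promote→Q0. Q0=[P4] Q1=[P1] Q2=[]
t=19-20: P4@Q0 runs 1, rem=3, I/O yield, promote→Q0. Q0=[P4] Q1=[P1] Q2=[]
t=20-21: P4@Q0 runs 1, rem=2, I/O yield, promote→Q0. Q0=[P4] Q1=[P1] Q2=[]
t=21-22: P4@Q0 runs 1, rem=1, I/O yield, promote→Q0. Q0=[P4] Q1=[P1] Q2=[]
t=22-23: P4@Q0 runs 1, rem=0, completes. Q0=[] Q1=[P1] Q2=[]
t=23-27: P1@Q1 runs 4, rem=1, quantum used, demote→Q2. Q0=[] Q1=[] Q2=[P1]
t=27-28: P1@Q2 runs 1, rem=0, completes. Q0=[] Q1=[] Q2=[]

Answer: P2,P3,P4,P1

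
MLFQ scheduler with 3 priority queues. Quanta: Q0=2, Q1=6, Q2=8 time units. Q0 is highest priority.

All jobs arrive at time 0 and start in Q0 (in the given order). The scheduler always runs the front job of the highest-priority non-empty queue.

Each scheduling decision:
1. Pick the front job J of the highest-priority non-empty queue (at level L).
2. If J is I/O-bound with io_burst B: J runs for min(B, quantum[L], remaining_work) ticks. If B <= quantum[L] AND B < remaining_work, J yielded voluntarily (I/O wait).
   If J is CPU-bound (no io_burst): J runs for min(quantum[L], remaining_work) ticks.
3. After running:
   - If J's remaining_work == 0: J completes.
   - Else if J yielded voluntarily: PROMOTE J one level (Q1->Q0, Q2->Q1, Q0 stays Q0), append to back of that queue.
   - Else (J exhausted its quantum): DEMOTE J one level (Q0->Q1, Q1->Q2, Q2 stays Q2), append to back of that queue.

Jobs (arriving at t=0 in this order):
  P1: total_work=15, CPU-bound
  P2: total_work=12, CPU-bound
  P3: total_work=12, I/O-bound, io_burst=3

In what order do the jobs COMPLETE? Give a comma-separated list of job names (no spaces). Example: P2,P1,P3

Answer: P3,P1,P2

Derivation:
t=0-2: P1@Q0 runs 2, rem=13, quantum used, demote→Q1. Q0=[P2,P3] Q1=[P1] Q2=[]
t=2-4: P2@Q0 runs 2, rem=10, quantum used, demote→Q1. Q0=[P3] Q1=[P1,P2] Q2=[]
t=4-6: P3@Q0 runs 2, rem=10, quantum used, demote→Q1. Q0=[] Q1=[P1,P2,P3] Q2=[]
t=6-12: P1@Q1 runs 6, rem=7, quantum used, demote→Q2. Q0=[] Q1=[P2,P3] Q2=[P1]
t=12-18: P2@Q1 runs 6, rem=4, quantum used, demote→Q2. Q0=[] Q1=[P3] Q2=[P1,P2]
t=18-21: P3@Q1 runs 3, rem=7, I/O yield, promote→Q0. Q0=[P3] Q1=[] Q2=[P1,P2]
t=21-23: P3@Q0 runs 2, rem=5, quantum used, demote→Q1. Q0=[] Q1=[P3] Q2=[P1,P2]
t=23-26: P3@Q1 runs 3, rem=2, I/O yield, promote→Q0. Q0=[P3] Q1=[] Q2=[P1,P2]
t=26-28: P3@Q0 runs 2, rem=0, completes. Q0=[] Q1=[] Q2=[P1,P2]
t=28-35: P1@Q2 runs 7, rem=0, completes. Q0=[] Q1=[] Q2=[P2]
t=35-39: P2@Q2 runs 4, rem=0, completes. Q0=[] Q1=[] Q2=[]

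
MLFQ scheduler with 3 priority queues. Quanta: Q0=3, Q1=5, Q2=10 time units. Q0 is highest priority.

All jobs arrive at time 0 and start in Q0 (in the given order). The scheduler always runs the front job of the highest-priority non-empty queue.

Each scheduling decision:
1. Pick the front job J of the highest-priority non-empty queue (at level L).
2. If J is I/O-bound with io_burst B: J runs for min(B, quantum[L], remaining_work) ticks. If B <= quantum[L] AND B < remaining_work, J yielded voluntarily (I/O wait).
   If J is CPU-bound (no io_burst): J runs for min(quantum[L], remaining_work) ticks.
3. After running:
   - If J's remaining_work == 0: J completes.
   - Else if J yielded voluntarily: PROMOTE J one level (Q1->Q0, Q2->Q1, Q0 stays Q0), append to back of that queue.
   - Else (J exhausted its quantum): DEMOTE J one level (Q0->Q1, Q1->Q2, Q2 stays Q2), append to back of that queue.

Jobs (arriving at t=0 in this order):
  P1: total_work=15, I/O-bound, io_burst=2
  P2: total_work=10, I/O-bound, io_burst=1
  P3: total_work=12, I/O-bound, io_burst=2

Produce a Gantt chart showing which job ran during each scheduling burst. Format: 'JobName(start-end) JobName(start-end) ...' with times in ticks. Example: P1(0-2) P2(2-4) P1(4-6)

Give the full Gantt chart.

t=0-2: P1@Q0 runs 2, rem=13, I/O yield, promote→Q0. Q0=[P2,P3,P1] Q1=[] Q2=[]
t=2-3: P2@Q0 runs 1, rem=9, I/O yield, promote→Q0. Q0=[P3,P1,P2] Q1=[] Q2=[]
t=3-5: P3@Q0 runs 2, rem=10, I/O yield, promote→Q0. Q0=[P1,P2,P3] Q1=[] Q2=[]
t=5-7: P1@Q0 runs 2, rem=11, I/O yield, promote→Q0. Q0=[P2,P3,P1] Q1=[] Q2=[]
t=7-8: P2@Q0 runs 1, rem=8, I/O yield, promote→Q0. Q0=[P3,P1,P2] Q1=[] Q2=[]
t=8-10: P3@Q0 runs 2, rem=8, I/O yield, promote→Q0. Q0=[P1,P2,P3] Q1=[] Q2=[]
t=10-12: P1@Q0 runs 2, rem=9, I/O yield, promote→Q0. Q0=[P2,P3,P1] Q1=[] Q2=[]
t=12-13: P2@Q0 runs 1, rem=7, I/O yield, promote→Q0. Q0=[P3,P1,P2] Q1=[] Q2=[]
t=13-15: P3@Q0 runs 2, rem=6, I/O yield, promote→Q0. Q0=[P1,P2,P3] Q1=[] Q2=[]
t=15-17: P1@Q0 runs 2, rem=7, I/O yield, promote→Q0. Q0=[P2,P3,P1] Q1=[] Q2=[]
t=17-18: P2@Q0 runs 1, rem=6, I/O yield, promote→Q0. Q0=[P3,P1,P2] Q1=[] Q2=[]
t=18-20: P3@Q0 runs 2, rem=4, I/O yield, promote→Q0. Q0=[P1,P2,P3] Q1=[] Q2=[]
t=20-22: P1@Q0 runs 2, rem=5, I/O yield, promote→Q0. Q0=[P2,P3,P1] Q1=[] Q2=[]
t=22-23: P2@Q0 runs 1, rem=5, I/O yield, promote→Q0. Q0=[P3,P1,P2] Q1=[] Q2=[]
t=23-25: P3@Q0 runs 2, rem=2, I/O yield, promote→Q0. Q0=[P1,P2,P3] Q1=[] Q2=[]
t=25-27: P1@Q0 runs 2, rem=3, I/O yield, promote→Q0. Q0=[P2,P3,P1] Q1=[] Q2=[]
t=27-28: P2@Q0 runs 1, rem=4, I/O yield, promote→Q0. Q0=[P3,P1,P2] Q1=[] Q2=[]
t=28-30: P3@Q0 runs 2, rem=0, completes. Q0=[P1,P2] Q1=[] Q2=[]
t=30-32: P1@Q0 runs 2, rem=1, I/O yield, promote→Q0. Q0=[P2,P1] Q1=[] Q2=[]
t=32-33: P2@Q0 runs 1, rem=3, I/O yield, promote→Q0. Q0=[P1,P2] Q1=[] Q2=[]
t=33-34: P1@Q0 runs 1, rem=0, completes. Q0=[P2] Q1=[] Q2=[]
t=34-35: P2@Q0 runs 1, rem=2, I/O yield, promote→Q0. Q0=[P2] Q1=[] Q2=[]
t=35-36: P2@Q0 runs 1, rem=1, I/O yield, promote→Q0. Q0=[P2] Q1=[] Q2=[]
t=36-37: P2@Q0 runs 1, rem=0, completes. Q0=[] Q1=[] Q2=[]

Answer: P1(0-2) P2(2-3) P3(3-5) P1(5-7) P2(7-8) P3(8-10) P1(10-12) P2(12-13) P3(13-15) P1(15-17) P2(17-18) P3(18-20) P1(20-22) P2(22-23) P3(23-25) P1(25-27) P2(27-28) P3(28-30) P1(30-32) P2(32-33) P1(33-34) P2(34-35) P2(35-36) P2(36-37)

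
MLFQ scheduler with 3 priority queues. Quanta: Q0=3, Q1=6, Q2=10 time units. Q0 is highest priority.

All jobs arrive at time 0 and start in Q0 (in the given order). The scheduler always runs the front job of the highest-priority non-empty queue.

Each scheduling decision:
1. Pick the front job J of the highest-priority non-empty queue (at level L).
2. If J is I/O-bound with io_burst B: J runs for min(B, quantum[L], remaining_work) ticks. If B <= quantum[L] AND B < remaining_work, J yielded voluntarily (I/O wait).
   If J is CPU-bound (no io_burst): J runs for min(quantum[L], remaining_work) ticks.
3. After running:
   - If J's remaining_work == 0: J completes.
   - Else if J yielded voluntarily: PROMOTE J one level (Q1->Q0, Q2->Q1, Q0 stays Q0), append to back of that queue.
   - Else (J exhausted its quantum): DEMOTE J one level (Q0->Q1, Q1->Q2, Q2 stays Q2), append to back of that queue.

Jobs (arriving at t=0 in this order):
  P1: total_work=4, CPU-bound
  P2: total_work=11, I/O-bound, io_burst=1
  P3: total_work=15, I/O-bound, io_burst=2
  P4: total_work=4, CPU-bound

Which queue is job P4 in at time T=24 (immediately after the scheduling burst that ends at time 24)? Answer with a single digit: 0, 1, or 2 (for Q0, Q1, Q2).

Answer: 1

Derivation:
t=0-3: P1@Q0 runs 3, rem=1, quantum used, demote→Q1. Q0=[P2,P3,P4] Q1=[P1] Q2=[]
t=3-4: P2@Q0 runs 1, rem=10, I/O yield, promote→Q0. Q0=[P3,P4,P2] Q1=[P1] Q2=[]
t=4-6: P3@Q0 runs 2, rem=13, I/O yield, promote→Q0. Q0=[P4,P2,P3] Q1=[P1] Q2=[]
t=6-9: P4@Q0 runs 3, rem=1, quantum used, demote→Q1. Q0=[P2,P3] Q1=[P1,P4] Q2=[]
t=9-10: P2@Q0 runs 1, rem=9, I/O yield, promote→Q0. Q0=[P3,P2] Q1=[P1,P4] Q2=[]
t=10-12: P3@Q0 runs 2, rem=11, I/O yield, promote→Q0. Q0=[P2,P3] Q1=[P1,P4] Q2=[]
t=12-13: P2@Q0 runs 1, rem=8, I/O yield, promote→Q0. Q0=[P3,P2] Q1=[P1,P4] Q2=[]
t=13-15: P3@Q0 runs 2, rem=9, I/O yield, promote→Q0. Q0=[P2,P3] Q1=[P1,P4] Q2=[]
t=15-16: P2@Q0 runs 1, rem=7, I/O yield, promote→Q0. Q0=[P3,P2] Q1=[P1,P4] Q2=[]
t=16-18: P3@Q0 runs 2, rem=7, I/O yield, promote→Q0. Q0=[P2,P3] Q1=[P1,P4] Q2=[]
t=18-19: P2@Q0 runs 1, rem=6, I/O yield, promote→Q0. Q0=[P3,P2] Q1=[P1,P4] Q2=[]
t=19-21: P3@Q0 runs 2, rem=5, I/O yield, promote→Q0. Q0=[P2,P3] Q1=[P1,P4] Q2=[]
t=21-22: P2@Q0 runs 1, rem=5, I/O yield, promote→Q0. Q0=[P3,P2] Q1=[P1,P4] Q2=[]
t=22-24: P3@Q0 runs 2, rem=3, I/O yield, promote→Q0. Q0=[P2,P3] Q1=[P1,P4] Q2=[]
t=24-25: P2@Q0 runs 1, rem=4, I/O yield, promote→Q0. Q0=[P3,P2] Q1=[P1,P4] Q2=[]
t=25-27: P3@Q0 runs 2, rem=1, I/O yield, promote→Q0. Q0=[P2,P3] Q1=[P1,P4] Q2=[]
t=27-28: P2@Q0 runs 1, rem=3, I/O yield, promote→Q0. Q0=[P3,P2] Q1=[P1,P4] Q2=[]
t=28-29: P3@Q0 runs 1, rem=0, completes. Q0=[P2] Q1=[P1,P4] Q2=[]
t=29-30: P2@Q0 runs 1, rem=2, I/O yield, promote→Q0. Q0=[P2] Q1=[P1,P4] Q2=[]
t=30-31: P2@Q0 runs 1, rem=1, I/O yield, promote→Q0. Q0=[P2] Q1=[P1,P4] Q2=[]
t=31-32: P2@Q0 runs 1, rem=0, completes. Q0=[] Q1=[P1,P4] Q2=[]
t=32-33: P1@Q1 runs 1, rem=0, completes. Q0=[] Q1=[P4] Q2=[]
t=33-34: P4@Q1 runs 1, rem=0, completes. Q0=[] Q1=[] Q2=[]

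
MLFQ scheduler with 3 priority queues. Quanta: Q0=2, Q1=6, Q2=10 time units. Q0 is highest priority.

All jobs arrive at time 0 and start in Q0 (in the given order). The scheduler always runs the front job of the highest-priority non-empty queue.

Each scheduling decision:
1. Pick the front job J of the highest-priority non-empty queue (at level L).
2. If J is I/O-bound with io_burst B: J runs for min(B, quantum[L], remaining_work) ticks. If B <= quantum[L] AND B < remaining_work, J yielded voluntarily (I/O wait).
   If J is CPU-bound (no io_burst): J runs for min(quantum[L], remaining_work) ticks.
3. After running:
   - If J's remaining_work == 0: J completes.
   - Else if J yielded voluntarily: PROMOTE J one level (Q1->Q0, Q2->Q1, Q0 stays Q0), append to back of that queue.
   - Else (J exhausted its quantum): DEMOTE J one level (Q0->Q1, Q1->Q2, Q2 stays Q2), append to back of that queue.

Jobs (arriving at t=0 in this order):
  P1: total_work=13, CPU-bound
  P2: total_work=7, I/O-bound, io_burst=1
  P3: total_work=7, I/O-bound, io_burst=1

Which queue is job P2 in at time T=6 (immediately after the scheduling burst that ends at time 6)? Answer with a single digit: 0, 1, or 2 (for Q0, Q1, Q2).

Answer: 0

Derivation:
t=0-2: P1@Q0 runs 2, rem=11, quantum used, demote→Q1. Q0=[P2,P3] Q1=[P1] Q2=[]
t=2-3: P2@Q0 runs 1, rem=6, I/O yield, promote→Q0. Q0=[P3,P2] Q1=[P1] Q2=[]
t=3-4: P3@Q0 runs 1, rem=6, I/O yield, promote→Q0. Q0=[P2,P3] Q1=[P1] Q2=[]
t=4-5: P2@Q0 runs 1, rem=5, I/O yield, promote→Q0. Q0=[P3,P2] Q1=[P1] Q2=[]
t=5-6: P3@Q0 runs 1, rem=5, I/O yield, promote→Q0. Q0=[P2,P3] Q1=[P1] Q2=[]
t=6-7: P2@Q0 runs 1, rem=4, I/O yield, promote→Q0. Q0=[P3,P2] Q1=[P1] Q2=[]
t=7-8: P3@Q0 runs 1, rem=4, I/O yield, promote→Q0. Q0=[P2,P3] Q1=[P1] Q2=[]
t=8-9: P2@Q0 runs 1, rem=3, I/O yield, promote→Q0. Q0=[P3,P2] Q1=[P1] Q2=[]
t=9-10: P3@Q0 runs 1, rem=3, I/O yield, promote→Q0. Q0=[P2,P3] Q1=[P1] Q2=[]
t=10-11: P2@Q0 runs 1, rem=2, I/O yield, promote→Q0. Q0=[P3,P2] Q1=[P1] Q2=[]
t=11-12: P3@Q0 runs 1, rem=2, I/O yield, promote→Q0. Q0=[P2,P3] Q1=[P1] Q2=[]
t=12-13: P2@Q0 runs 1, rem=1, I/O yield, promote→Q0. Q0=[P3,P2] Q1=[P1] Q2=[]
t=13-14: P3@Q0 runs 1, rem=1, I/O yield, promote→Q0. Q0=[P2,P3] Q1=[P1] Q2=[]
t=14-15: P2@Q0 runs 1, rem=0, completes. Q0=[P3] Q1=[P1] Q2=[]
t=15-16: P3@Q0 runs 1, rem=0, completes. Q0=[] Q1=[P1] Q2=[]
t=16-22: P1@Q1 runs 6, rem=5, quantum used, demote→Q2. Q0=[] Q1=[] Q2=[P1]
t=22-27: P1@Q2 runs 5, rem=0, completes. Q0=[] Q1=[] Q2=[]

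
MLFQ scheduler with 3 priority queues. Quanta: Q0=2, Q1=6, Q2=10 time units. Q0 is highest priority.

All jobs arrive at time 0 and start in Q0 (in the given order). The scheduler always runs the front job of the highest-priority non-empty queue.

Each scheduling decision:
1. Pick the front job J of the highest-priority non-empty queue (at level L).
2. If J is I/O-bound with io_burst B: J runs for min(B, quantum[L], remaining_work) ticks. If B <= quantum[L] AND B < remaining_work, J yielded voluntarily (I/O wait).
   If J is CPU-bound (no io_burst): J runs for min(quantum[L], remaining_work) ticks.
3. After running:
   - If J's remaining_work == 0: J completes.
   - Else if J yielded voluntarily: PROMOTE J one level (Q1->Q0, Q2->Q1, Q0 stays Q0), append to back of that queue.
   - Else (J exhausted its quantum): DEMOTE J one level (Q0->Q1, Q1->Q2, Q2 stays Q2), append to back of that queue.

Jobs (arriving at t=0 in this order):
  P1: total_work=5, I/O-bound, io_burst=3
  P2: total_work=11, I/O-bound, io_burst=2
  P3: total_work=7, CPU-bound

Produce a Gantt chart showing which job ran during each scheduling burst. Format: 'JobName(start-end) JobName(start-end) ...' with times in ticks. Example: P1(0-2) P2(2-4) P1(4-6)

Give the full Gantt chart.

t=0-2: P1@Q0 runs 2, rem=3, quantum used, demote→Q1. Q0=[P2,P3] Q1=[P1] Q2=[]
t=2-4: P2@Q0 runs 2, rem=9, I/O yield, promote→Q0. Q0=[P3,P2] Q1=[P1] Q2=[]
t=4-6: P3@Q0 runs 2, rem=5, quantum used, demote→Q1. Q0=[P2] Q1=[P1,P3] Q2=[]
t=6-8: P2@Q0 runs 2, rem=7, I/O yield, promote→Q0. Q0=[P2] Q1=[P1,P3] Q2=[]
t=8-10: P2@Q0 runs 2, rem=5, I/O yield, promote→Q0. Q0=[P2] Q1=[P1,P3] Q2=[]
t=10-12: P2@Q0 runs 2, rem=3, I/O yield, promote→Q0. Q0=[P2] Q1=[P1,P3] Q2=[]
t=12-14: P2@Q0 runs 2, rem=1, I/O yield, promote→Q0. Q0=[P2] Q1=[P1,P3] Q2=[]
t=14-15: P2@Q0 runs 1, rem=0, completes. Q0=[] Q1=[P1,P3] Q2=[]
t=15-18: P1@Q1 runs 3, rem=0, completes. Q0=[] Q1=[P3] Q2=[]
t=18-23: P3@Q1 runs 5, rem=0, completes. Q0=[] Q1=[] Q2=[]

Answer: P1(0-2) P2(2-4) P3(4-6) P2(6-8) P2(8-10) P2(10-12) P2(12-14) P2(14-15) P1(15-18) P3(18-23)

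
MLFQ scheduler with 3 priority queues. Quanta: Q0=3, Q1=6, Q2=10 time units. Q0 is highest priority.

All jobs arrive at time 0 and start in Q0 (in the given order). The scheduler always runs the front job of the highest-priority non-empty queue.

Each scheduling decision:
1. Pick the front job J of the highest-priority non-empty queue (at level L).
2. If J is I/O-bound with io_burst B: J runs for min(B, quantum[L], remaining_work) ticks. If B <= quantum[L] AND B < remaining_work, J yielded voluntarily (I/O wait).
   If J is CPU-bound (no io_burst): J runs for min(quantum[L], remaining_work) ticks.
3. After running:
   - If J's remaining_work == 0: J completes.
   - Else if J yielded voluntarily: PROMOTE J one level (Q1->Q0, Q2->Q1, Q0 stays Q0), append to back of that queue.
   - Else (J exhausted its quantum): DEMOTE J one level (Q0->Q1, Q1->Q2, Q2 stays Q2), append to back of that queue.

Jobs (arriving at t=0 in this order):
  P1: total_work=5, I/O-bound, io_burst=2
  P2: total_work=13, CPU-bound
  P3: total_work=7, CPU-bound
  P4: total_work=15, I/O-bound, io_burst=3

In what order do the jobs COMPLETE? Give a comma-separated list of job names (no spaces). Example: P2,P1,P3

Answer: P1,P4,P3,P2

Derivation:
t=0-2: P1@Q0 runs 2, rem=3, I/O yield, promote→Q0. Q0=[P2,P3,P4,P1] Q1=[] Q2=[]
t=2-5: P2@Q0 runs 3, rem=10, quantum used, demote→Q1. Q0=[P3,P4,P1] Q1=[P2] Q2=[]
t=5-8: P3@Q0 runs 3, rem=4, quantum used, demote→Q1. Q0=[P4,P1] Q1=[P2,P3] Q2=[]
t=8-11: P4@Q0 runs 3, rem=12, I/O yield, promote→Q0. Q0=[P1,P4] Q1=[P2,P3] Q2=[]
t=11-13: P1@Q0 runs 2, rem=1, I/O yield, promote→Q0. Q0=[P4,P1] Q1=[P2,P3] Q2=[]
t=13-16: P4@Q0 runs 3, rem=9, I/O yield, promote→Q0. Q0=[P1,P4] Q1=[P2,P3] Q2=[]
t=16-17: P1@Q0 runs 1, rem=0, completes. Q0=[P4] Q1=[P2,P3] Q2=[]
t=17-20: P4@Q0 runs 3, rem=6, I/O yield, promote→Q0. Q0=[P4] Q1=[P2,P3] Q2=[]
t=20-23: P4@Q0 runs 3, rem=3, I/O yield, promote→Q0. Q0=[P4] Q1=[P2,P3] Q2=[]
t=23-26: P4@Q0 runs 3, rem=0, completes. Q0=[] Q1=[P2,P3] Q2=[]
t=26-32: P2@Q1 runs 6, rem=4, quantum used, demote→Q2. Q0=[] Q1=[P3] Q2=[P2]
t=32-36: P3@Q1 runs 4, rem=0, completes. Q0=[] Q1=[] Q2=[P2]
t=36-40: P2@Q2 runs 4, rem=0, completes. Q0=[] Q1=[] Q2=[]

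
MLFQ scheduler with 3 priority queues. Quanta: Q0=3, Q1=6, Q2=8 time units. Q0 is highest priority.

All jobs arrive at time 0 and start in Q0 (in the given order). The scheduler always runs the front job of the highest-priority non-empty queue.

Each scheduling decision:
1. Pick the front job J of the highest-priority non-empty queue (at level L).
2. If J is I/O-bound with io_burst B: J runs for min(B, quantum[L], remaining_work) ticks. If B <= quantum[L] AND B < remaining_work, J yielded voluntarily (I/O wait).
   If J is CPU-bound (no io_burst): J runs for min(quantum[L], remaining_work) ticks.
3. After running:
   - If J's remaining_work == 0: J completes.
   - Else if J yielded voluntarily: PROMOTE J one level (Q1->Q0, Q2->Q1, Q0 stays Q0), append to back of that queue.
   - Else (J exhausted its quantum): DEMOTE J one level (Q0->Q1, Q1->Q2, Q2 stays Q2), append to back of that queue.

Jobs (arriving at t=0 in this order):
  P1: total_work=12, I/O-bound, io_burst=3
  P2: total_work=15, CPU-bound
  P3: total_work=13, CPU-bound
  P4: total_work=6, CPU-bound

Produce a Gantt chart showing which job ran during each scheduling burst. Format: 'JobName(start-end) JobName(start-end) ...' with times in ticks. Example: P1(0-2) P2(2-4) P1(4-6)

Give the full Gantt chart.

Answer: P1(0-3) P2(3-6) P3(6-9) P4(9-12) P1(12-15) P1(15-18) P1(18-21) P2(21-27) P3(27-33) P4(33-36) P2(36-42) P3(42-46)

Derivation:
t=0-3: P1@Q0 runs 3, rem=9, I/O yield, promote→Q0. Q0=[P2,P3,P4,P1] Q1=[] Q2=[]
t=3-6: P2@Q0 runs 3, rem=12, quantum used, demote→Q1. Q0=[P3,P4,P1] Q1=[P2] Q2=[]
t=6-9: P3@Q0 runs 3, rem=10, quantum used, demote→Q1. Q0=[P4,P1] Q1=[P2,P3] Q2=[]
t=9-12: P4@Q0 runs 3, rem=3, quantum used, demote→Q1. Q0=[P1] Q1=[P2,P3,P4] Q2=[]
t=12-15: P1@Q0 runs 3, rem=6, I/O yield, promote→Q0. Q0=[P1] Q1=[P2,P3,P4] Q2=[]
t=15-18: P1@Q0 runs 3, rem=3, I/O yield, promote→Q0. Q0=[P1] Q1=[P2,P3,P4] Q2=[]
t=18-21: P1@Q0 runs 3, rem=0, completes. Q0=[] Q1=[P2,P3,P4] Q2=[]
t=21-27: P2@Q1 runs 6, rem=6, quantum used, demote→Q2. Q0=[] Q1=[P3,P4] Q2=[P2]
t=27-33: P3@Q1 runs 6, rem=4, quantum used, demote→Q2. Q0=[] Q1=[P4] Q2=[P2,P3]
t=33-36: P4@Q1 runs 3, rem=0, completes. Q0=[] Q1=[] Q2=[P2,P3]
t=36-42: P2@Q2 runs 6, rem=0, completes. Q0=[] Q1=[] Q2=[P3]
t=42-46: P3@Q2 runs 4, rem=0, completes. Q0=[] Q1=[] Q2=[]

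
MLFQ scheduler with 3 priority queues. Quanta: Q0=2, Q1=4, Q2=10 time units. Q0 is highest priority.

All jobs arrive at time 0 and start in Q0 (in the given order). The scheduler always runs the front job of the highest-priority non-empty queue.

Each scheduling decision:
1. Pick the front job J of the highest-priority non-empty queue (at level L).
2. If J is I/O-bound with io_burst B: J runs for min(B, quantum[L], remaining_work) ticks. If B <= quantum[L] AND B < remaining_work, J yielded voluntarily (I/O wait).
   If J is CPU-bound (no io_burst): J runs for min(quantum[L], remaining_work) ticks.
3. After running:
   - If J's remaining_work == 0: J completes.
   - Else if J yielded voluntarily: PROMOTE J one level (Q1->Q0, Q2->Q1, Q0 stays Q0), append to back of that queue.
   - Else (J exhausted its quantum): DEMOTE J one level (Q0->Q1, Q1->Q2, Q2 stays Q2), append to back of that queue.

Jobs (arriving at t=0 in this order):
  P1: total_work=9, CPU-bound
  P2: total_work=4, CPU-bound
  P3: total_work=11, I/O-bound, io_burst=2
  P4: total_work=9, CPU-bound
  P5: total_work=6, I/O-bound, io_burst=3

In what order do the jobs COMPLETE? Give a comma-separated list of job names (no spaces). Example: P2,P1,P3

t=0-2: P1@Q0 runs 2, rem=7, quantum used, demote→Q1. Q0=[P2,P3,P4,P5] Q1=[P1] Q2=[]
t=2-4: P2@Q0 runs 2, rem=2, quantum used, demote→Q1. Q0=[P3,P4,P5] Q1=[P1,P2] Q2=[]
t=4-6: P3@Q0 runs 2, rem=9, I/O yield, promote→Q0. Q0=[P4,P5,P3] Q1=[P1,P2] Q2=[]
t=6-8: P4@Q0 runs 2, rem=7, quantum used, demote→Q1. Q0=[P5,P3] Q1=[P1,P2,P4] Q2=[]
t=8-10: P5@Q0 runs 2, rem=4, quantum used, demote→Q1. Q0=[P3] Q1=[P1,P2,P4,P5] Q2=[]
t=10-12: P3@Q0 runs 2, rem=7, I/O yield, promote→Q0. Q0=[P3] Q1=[P1,P2,P4,P5] Q2=[]
t=12-14: P3@Q0 runs 2, rem=5, I/O yield, promote→Q0. Q0=[P3] Q1=[P1,P2,P4,P5] Q2=[]
t=14-16: P3@Q0 runs 2, rem=3, I/O yield, promote→Q0. Q0=[P3] Q1=[P1,P2,P4,P5] Q2=[]
t=16-18: P3@Q0 runs 2, rem=1, I/O yield, promote→Q0. Q0=[P3] Q1=[P1,P2,P4,P5] Q2=[]
t=18-19: P3@Q0 runs 1, rem=0, completes. Q0=[] Q1=[P1,P2,P4,P5] Q2=[]
t=19-23: P1@Q1 runs 4, rem=3, quantum used, demote→Q2. Q0=[] Q1=[P2,P4,P5] Q2=[P1]
t=23-25: P2@Q1 runs 2, rem=0, completes. Q0=[] Q1=[P4,P5] Q2=[P1]
t=25-29: P4@Q1 runs 4, rem=3, quantum used, demote→Q2. Q0=[] Q1=[P5] Q2=[P1,P4]
t=29-32: P5@Q1 runs 3, rem=1, I/O yield, promote→Q0. Q0=[P5] Q1=[] Q2=[P1,P4]
t=32-33: P5@Q0 runs 1, rem=0, completes. Q0=[] Q1=[] Q2=[P1,P4]
t=33-36: P1@Q2 runs 3, rem=0, completes. Q0=[] Q1=[] Q2=[P4]
t=36-39: P4@Q2 runs 3, rem=0, completes. Q0=[] Q1=[] Q2=[]

Answer: P3,P2,P5,P1,P4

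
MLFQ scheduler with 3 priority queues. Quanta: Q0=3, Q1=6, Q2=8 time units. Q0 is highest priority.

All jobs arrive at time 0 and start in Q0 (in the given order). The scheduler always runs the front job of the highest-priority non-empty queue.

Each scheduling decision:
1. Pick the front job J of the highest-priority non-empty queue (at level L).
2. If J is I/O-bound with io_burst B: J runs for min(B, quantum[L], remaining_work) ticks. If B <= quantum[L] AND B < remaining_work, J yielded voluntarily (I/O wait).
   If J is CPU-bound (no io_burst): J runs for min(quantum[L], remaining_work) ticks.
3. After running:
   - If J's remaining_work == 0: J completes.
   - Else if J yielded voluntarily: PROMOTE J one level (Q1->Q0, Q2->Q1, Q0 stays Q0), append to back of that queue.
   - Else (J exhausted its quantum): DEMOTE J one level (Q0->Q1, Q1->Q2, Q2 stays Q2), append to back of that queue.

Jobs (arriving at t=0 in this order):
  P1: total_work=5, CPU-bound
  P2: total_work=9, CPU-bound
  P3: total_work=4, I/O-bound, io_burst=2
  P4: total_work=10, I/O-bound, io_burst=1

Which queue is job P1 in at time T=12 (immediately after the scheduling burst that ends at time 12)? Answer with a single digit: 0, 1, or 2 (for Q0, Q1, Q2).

t=0-3: P1@Q0 runs 3, rem=2, quantum used, demote→Q1. Q0=[P2,P3,P4] Q1=[P1] Q2=[]
t=3-6: P2@Q0 runs 3, rem=6, quantum used, demote→Q1. Q0=[P3,P4] Q1=[P1,P2] Q2=[]
t=6-8: P3@Q0 runs 2, rem=2, I/O yield, promote→Q0. Q0=[P4,P3] Q1=[P1,P2] Q2=[]
t=8-9: P4@Q0 runs 1, rem=9, I/O yield, promote→Q0. Q0=[P3,P4] Q1=[P1,P2] Q2=[]
t=9-11: P3@Q0 runs 2, rem=0, completes. Q0=[P4] Q1=[P1,P2] Q2=[]
t=11-12: P4@Q0 runs 1, rem=8, I/O yield, promote→Q0. Q0=[P4] Q1=[P1,P2] Q2=[]
t=12-13: P4@Q0 runs 1, rem=7, I/O yield, promote→Q0. Q0=[P4] Q1=[P1,P2] Q2=[]
t=13-14: P4@Q0 runs 1, rem=6, I/O yield, promote→Q0. Q0=[P4] Q1=[P1,P2] Q2=[]
t=14-15: P4@Q0 runs 1, rem=5, I/O yield, promote→Q0. Q0=[P4] Q1=[P1,P2] Q2=[]
t=15-16: P4@Q0 runs 1, rem=4, I/O yield, promote→Q0. Q0=[P4] Q1=[P1,P2] Q2=[]
t=16-17: P4@Q0 runs 1, rem=3, I/O yield, promote→Q0. Q0=[P4] Q1=[P1,P2] Q2=[]
t=17-18: P4@Q0 runs 1, rem=2, I/O yield, promote→Q0. Q0=[P4] Q1=[P1,P2] Q2=[]
t=18-19: P4@Q0 runs 1, rem=1, I/O yield, promote→Q0. Q0=[P4] Q1=[P1,P2] Q2=[]
t=19-20: P4@Q0 runs 1, rem=0, completes. Q0=[] Q1=[P1,P2] Q2=[]
t=20-22: P1@Q1 runs 2, rem=0, completes. Q0=[] Q1=[P2] Q2=[]
t=22-28: P2@Q1 runs 6, rem=0, completes. Q0=[] Q1=[] Q2=[]

Answer: 1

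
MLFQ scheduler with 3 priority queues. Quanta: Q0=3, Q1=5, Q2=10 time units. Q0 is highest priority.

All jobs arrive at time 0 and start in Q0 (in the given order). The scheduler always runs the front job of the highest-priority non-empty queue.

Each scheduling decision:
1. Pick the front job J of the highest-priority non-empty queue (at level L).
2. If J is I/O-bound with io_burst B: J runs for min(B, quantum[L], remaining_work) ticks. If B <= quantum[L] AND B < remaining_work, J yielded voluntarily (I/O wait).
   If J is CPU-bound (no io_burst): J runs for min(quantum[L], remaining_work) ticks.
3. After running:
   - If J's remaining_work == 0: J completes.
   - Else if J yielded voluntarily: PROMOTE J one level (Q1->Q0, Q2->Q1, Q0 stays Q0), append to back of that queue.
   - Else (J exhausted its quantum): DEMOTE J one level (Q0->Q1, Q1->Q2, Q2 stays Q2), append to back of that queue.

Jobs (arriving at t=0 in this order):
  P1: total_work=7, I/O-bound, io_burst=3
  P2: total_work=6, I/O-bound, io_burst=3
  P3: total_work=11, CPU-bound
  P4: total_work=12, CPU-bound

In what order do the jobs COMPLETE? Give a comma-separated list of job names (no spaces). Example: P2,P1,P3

t=0-3: P1@Q0 runs 3, rem=4, I/O yield, promote→Q0. Q0=[P2,P3,P4,P1] Q1=[] Q2=[]
t=3-6: P2@Q0 runs 3, rem=3, I/O yield, promote→Q0. Q0=[P3,P4,P1,P2] Q1=[] Q2=[]
t=6-9: P3@Q0 runs 3, rem=8, quantum used, demote→Q1. Q0=[P4,P1,P2] Q1=[P3] Q2=[]
t=9-12: P4@Q0 runs 3, rem=9, quantum used, demote→Q1. Q0=[P1,P2] Q1=[P3,P4] Q2=[]
t=12-15: P1@Q0 runs 3, rem=1, I/O yield, promote→Q0. Q0=[P2,P1] Q1=[P3,P4] Q2=[]
t=15-18: P2@Q0 runs 3, rem=0, completes. Q0=[P1] Q1=[P3,P4] Q2=[]
t=18-19: P1@Q0 runs 1, rem=0, completes. Q0=[] Q1=[P3,P4] Q2=[]
t=19-24: P3@Q1 runs 5, rem=3, quantum used, demote→Q2. Q0=[] Q1=[P4] Q2=[P3]
t=24-29: P4@Q1 runs 5, rem=4, quantum used, demote→Q2. Q0=[] Q1=[] Q2=[P3,P4]
t=29-32: P3@Q2 runs 3, rem=0, completes. Q0=[] Q1=[] Q2=[P4]
t=32-36: P4@Q2 runs 4, rem=0, completes. Q0=[] Q1=[] Q2=[]

Answer: P2,P1,P3,P4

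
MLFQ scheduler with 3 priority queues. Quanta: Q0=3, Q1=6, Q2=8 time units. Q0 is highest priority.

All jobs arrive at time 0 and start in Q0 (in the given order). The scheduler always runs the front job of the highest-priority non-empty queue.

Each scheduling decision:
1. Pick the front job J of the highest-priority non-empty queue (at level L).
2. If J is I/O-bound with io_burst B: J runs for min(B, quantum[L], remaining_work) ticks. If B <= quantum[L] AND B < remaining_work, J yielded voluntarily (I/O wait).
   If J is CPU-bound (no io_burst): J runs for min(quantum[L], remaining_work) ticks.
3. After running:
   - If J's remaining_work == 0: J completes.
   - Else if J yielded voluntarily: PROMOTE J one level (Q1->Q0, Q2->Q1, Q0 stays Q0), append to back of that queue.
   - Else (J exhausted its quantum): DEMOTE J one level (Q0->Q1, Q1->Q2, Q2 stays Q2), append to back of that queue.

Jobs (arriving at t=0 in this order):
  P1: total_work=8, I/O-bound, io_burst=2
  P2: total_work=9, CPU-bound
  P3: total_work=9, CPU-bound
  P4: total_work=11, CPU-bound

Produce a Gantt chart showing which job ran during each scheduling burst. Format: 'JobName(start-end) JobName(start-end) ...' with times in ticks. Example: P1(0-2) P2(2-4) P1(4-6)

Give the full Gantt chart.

t=0-2: P1@Q0 runs 2, rem=6, I/O yield, promote→Q0. Q0=[P2,P3,P4,P1] Q1=[] Q2=[]
t=2-5: P2@Q0 runs 3, rem=6, quantum used, demote→Q1. Q0=[P3,P4,P1] Q1=[P2] Q2=[]
t=5-8: P3@Q0 runs 3, rem=6, quantum used, demote→Q1. Q0=[P4,P1] Q1=[P2,P3] Q2=[]
t=8-11: P4@Q0 runs 3, rem=8, quantum used, demote→Q1. Q0=[P1] Q1=[P2,P3,P4] Q2=[]
t=11-13: P1@Q0 runs 2, rem=4, I/O yield, promote→Q0. Q0=[P1] Q1=[P2,P3,P4] Q2=[]
t=13-15: P1@Q0 runs 2, rem=2, I/O yield, promote→Q0. Q0=[P1] Q1=[P2,P3,P4] Q2=[]
t=15-17: P1@Q0 runs 2, rem=0, completes. Q0=[] Q1=[P2,P3,P4] Q2=[]
t=17-23: P2@Q1 runs 6, rem=0, completes. Q0=[] Q1=[P3,P4] Q2=[]
t=23-29: P3@Q1 runs 6, rem=0, completes. Q0=[] Q1=[P4] Q2=[]
t=29-35: P4@Q1 runs 6, rem=2, quantum used, demote→Q2. Q0=[] Q1=[] Q2=[P4]
t=35-37: P4@Q2 runs 2, rem=0, completes. Q0=[] Q1=[] Q2=[]

Answer: P1(0-2) P2(2-5) P3(5-8) P4(8-11) P1(11-13) P1(13-15) P1(15-17) P2(17-23) P3(23-29) P4(29-35) P4(35-37)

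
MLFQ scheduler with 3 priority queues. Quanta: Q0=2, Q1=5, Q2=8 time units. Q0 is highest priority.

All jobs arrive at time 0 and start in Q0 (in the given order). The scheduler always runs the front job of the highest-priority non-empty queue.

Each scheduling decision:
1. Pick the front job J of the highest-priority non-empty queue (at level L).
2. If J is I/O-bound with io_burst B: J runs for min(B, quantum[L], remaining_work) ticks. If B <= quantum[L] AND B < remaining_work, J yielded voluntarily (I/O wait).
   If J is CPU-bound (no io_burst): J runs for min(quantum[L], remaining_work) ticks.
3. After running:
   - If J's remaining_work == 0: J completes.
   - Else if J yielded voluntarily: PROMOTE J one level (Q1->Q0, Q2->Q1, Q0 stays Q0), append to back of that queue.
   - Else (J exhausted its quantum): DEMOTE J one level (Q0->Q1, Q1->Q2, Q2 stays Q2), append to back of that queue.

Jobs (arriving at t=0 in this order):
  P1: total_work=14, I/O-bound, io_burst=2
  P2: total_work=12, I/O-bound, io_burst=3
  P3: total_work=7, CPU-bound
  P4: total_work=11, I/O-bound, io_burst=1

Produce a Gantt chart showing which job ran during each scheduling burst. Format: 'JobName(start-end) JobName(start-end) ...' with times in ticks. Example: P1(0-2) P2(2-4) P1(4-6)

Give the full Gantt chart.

t=0-2: P1@Q0 runs 2, rem=12, I/O yield, promote→Q0. Q0=[P2,P3,P4,P1] Q1=[] Q2=[]
t=2-4: P2@Q0 runs 2, rem=10, quantum used, demote→Q1. Q0=[P3,P4,P1] Q1=[P2] Q2=[]
t=4-6: P3@Q0 runs 2, rem=5, quantum used, demote→Q1. Q0=[P4,P1] Q1=[P2,P3] Q2=[]
t=6-7: P4@Q0 runs 1, rem=10, I/O yield, promote→Q0. Q0=[P1,P4] Q1=[P2,P3] Q2=[]
t=7-9: P1@Q0 runs 2, rem=10, I/O yield, promote→Q0. Q0=[P4,P1] Q1=[P2,P3] Q2=[]
t=9-10: P4@Q0 runs 1, rem=9, I/O yield, promote→Q0. Q0=[P1,P4] Q1=[P2,P3] Q2=[]
t=10-12: P1@Q0 runs 2, rem=8, I/O yield, promote→Q0. Q0=[P4,P1] Q1=[P2,P3] Q2=[]
t=12-13: P4@Q0 runs 1, rem=8, I/O yield, promote→Q0. Q0=[P1,P4] Q1=[P2,P3] Q2=[]
t=13-15: P1@Q0 runs 2, rem=6, I/O yield, promote→Q0. Q0=[P4,P1] Q1=[P2,P3] Q2=[]
t=15-16: P4@Q0 runs 1, rem=7, I/O yield, promote→Q0. Q0=[P1,P4] Q1=[P2,P3] Q2=[]
t=16-18: P1@Q0 runs 2, rem=4, I/O yield, promote→Q0. Q0=[P4,P1] Q1=[P2,P3] Q2=[]
t=18-19: P4@Q0 runs 1, rem=6, I/O yield, promote→Q0. Q0=[P1,P4] Q1=[P2,P3] Q2=[]
t=19-21: P1@Q0 runs 2, rem=2, I/O yield, promote→Q0. Q0=[P4,P1] Q1=[P2,P3] Q2=[]
t=21-22: P4@Q0 runs 1, rem=5, I/O yield, promote→Q0. Q0=[P1,P4] Q1=[P2,P3] Q2=[]
t=22-24: P1@Q0 runs 2, rem=0, completes. Q0=[P4] Q1=[P2,P3] Q2=[]
t=24-25: P4@Q0 runs 1, rem=4, I/O yield, promote→Q0. Q0=[P4] Q1=[P2,P3] Q2=[]
t=25-26: P4@Q0 runs 1, rem=3, I/O yield, promote→Q0. Q0=[P4] Q1=[P2,P3] Q2=[]
t=26-27: P4@Q0 runs 1, rem=2, I/O yield, promote→Q0. Q0=[P4] Q1=[P2,P3] Q2=[]
t=27-28: P4@Q0 runs 1, rem=1, I/O yield, promote→Q0. Q0=[P4] Q1=[P2,P3] Q2=[]
t=28-29: P4@Q0 runs 1, rem=0, completes. Q0=[] Q1=[P2,P3] Q2=[]
t=29-32: P2@Q1 runs 3, rem=7, I/O yield, promote→Q0. Q0=[P2] Q1=[P3] Q2=[]
t=32-34: P2@Q0 runs 2, rem=5, quantum used, demote→Q1. Q0=[] Q1=[P3,P2] Q2=[]
t=34-39: P3@Q1 runs 5, rem=0, completes. Q0=[] Q1=[P2] Q2=[]
t=39-42: P2@Q1 runs 3, rem=2, I/O yield, promote→Q0. Q0=[P2] Q1=[] Q2=[]
t=42-44: P2@Q0 runs 2, rem=0, completes. Q0=[] Q1=[] Q2=[]

Answer: P1(0-2) P2(2-4) P3(4-6) P4(6-7) P1(7-9) P4(9-10) P1(10-12) P4(12-13) P1(13-15) P4(15-16) P1(16-18) P4(18-19) P1(19-21) P4(21-22) P1(22-24) P4(24-25) P4(25-26) P4(26-27) P4(27-28) P4(28-29) P2(29-32) P2(32-34) P3(34-39) P2(39-42) P2(42-44)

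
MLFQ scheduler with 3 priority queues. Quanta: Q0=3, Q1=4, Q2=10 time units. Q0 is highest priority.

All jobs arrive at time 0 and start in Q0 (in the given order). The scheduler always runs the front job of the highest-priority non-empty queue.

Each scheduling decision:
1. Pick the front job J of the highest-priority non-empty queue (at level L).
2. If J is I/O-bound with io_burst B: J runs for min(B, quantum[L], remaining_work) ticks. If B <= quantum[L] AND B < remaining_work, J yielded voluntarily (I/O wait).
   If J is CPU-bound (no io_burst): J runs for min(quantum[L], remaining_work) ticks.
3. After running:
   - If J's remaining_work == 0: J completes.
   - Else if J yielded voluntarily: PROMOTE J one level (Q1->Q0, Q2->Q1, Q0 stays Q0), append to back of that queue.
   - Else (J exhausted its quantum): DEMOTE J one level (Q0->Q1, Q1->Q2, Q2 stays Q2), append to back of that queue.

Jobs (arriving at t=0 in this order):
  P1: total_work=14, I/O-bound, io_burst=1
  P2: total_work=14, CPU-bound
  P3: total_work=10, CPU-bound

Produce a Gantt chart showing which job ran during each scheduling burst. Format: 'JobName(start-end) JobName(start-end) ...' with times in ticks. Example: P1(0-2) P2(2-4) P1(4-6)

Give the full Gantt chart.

Answer: P1(0-1) P2(1-4) P3(4-7) P1(7-8) P1(8-9) P1(9-10) P1(10-11) P1(11-12) P1(12-13) P1(13-14) P1(14-15) P1(15-16) P1(16-17) P1(17-18) P1(18-19) P1(19-20) P2(20-24) P3(24-28) P2(28-35) P3(35-38)

Derivation:
t=0-1: P1@Q0 runs 1, rem=13, I/O yield, promote→Q0. Q0=[P2,P3,P1] Q1=[] Q2=[]
t=1-4: P2@Q0 runs 3, rem=11, quantum used, demote→Q1. Q0=[P3,P1] Q1=[P2] Q2=[]
t=4-7: P3@Q0 runs 3, rem=7, quantum used, demote→Q1. Q0=[P1] Q1=[P2,P3] Q2=[]
t=7-8: P1@Q0 runs 1, rem=12, I/O yield, promote→Q0. Q0=[P1] Q1=[P2,P3] Q2=[]
t=8-9: P1@Q0 runs 1, rem=11, I/O yield, promote→Q0. Q0=[P1] Q1=[P2,P3] Q2=[]
t=9-10: P1@Q0 runs 1, rem=10, I/O yield, promote→Q0. Q0=[P1] Q1=[P2,P3] Q2=[]
t=10-11: P1@Q0 runs 1, rem=9, I/O yield, promote→Q0. Q0=[P1] Q1=[P2,P3] Q2=[]
t=11-12: P1@Q0 runs 1, rem=8, I/O yield, promote→Q0. Q0=[P1] Q1=[P2,P3] Q2=[]
t=12-13: P1@Q0 runs 1, rem=7, I/O yield, promote→Q0. Q0=[P1] Q1=[P2,P3] Q2=[]
t=13-14: P1@Q0 runs 1, rem=6, I/O yield, promote→Q0. Q0=[P1] Q1=[P2,P3] Q2=[]
t=14-15: P1@Q0 runs 1, rem=5, I/O yield, promote→Q0. Q0=[P1] Q1=[P2,P3] Q2=[]
t=15-16: P1@Q0 runs 1, rem=4, I/O yield, promote→Q0. Q0=[P1] Q1=[P2,P3] Q2=[]
t=16-17: P1@Q0 runs 1, rem=3, I/O yield, promote→Q0. Q0=[P1] Q1=[P2,P3] Q2=[]
t=17-18: P1@Q0 runs 1, rem=2, I/O yield, promote→Q0. Q0=[P1] Q1=[P2,P3] Q2=[]
t=18-19: P1@Q0 runs 1, rem=1, I/O yield, promote→Q0. Q0=[P1] Q1=[P2,P3] Q2=[]
t=19-20: P1@Q0 runs 1, rem=0, completes. Q0=[] Q1=[P2,P3] Q2=[]
t=20-24: P2@Q1 runs 4, rem=7, quantum used, demote→Q2. Q0=[] Q1=[P3] Q2=[P2]
t=24-28: P3@Q1 runs 4, rem=3, quantum used, demote→Q2. Q0=[] Q1=[] Q2=[P2,P3]
t=28-35: P2@Q2 runs 7, rem=0, completes. Q0=[] Q1=[] Q2=[P3]
t=35-38: P3@Q2 runs 3, rem=0, completes. Q0=[] Q1=[] Q2=[]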